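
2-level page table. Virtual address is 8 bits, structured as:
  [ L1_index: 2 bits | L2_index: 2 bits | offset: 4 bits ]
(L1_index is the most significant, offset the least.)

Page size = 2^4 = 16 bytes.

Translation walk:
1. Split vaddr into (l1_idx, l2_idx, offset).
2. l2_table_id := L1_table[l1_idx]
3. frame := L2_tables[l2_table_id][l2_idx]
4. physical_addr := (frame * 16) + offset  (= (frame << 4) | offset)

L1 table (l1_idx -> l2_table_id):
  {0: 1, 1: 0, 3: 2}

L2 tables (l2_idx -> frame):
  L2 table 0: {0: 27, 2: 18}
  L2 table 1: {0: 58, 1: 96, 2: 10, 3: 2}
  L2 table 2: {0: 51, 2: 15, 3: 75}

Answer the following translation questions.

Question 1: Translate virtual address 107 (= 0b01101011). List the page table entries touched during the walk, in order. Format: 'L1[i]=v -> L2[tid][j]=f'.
Answer: L1[1]=0 -> L2[0][2]=18

Derivation:
vaddr = 107 = 0b01101011
Split: l1_idx=1, l2_idx=2, offset=11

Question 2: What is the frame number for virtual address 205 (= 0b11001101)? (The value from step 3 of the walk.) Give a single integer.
Answer: 51

Derivation:
vaddr = 205: l1_idx=3, l2_idx=0
L1[3] = 2; L2[2][0] = 51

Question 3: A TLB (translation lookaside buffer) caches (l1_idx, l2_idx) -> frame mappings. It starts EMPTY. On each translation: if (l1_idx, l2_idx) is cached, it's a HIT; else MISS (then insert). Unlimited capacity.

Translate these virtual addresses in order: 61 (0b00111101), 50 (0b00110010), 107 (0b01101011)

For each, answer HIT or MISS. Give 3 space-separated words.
Answer: MISS HIT MISS

Derivation:
vaddr=61: (0,3) not in TLB -> MISS, insert
vaddr=50: (0,3) in TLB -> HIT
vaddr=107: (1,2) not in TLB -> MISS, insert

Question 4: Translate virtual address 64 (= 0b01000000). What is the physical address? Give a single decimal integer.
vaddr = 64 = 0b01000000
Split: l1_idx=1, l2_idx=0, offset=0
L1[1] = 0
L2[0][0] = 27
paddr = 27 * 16 + 0 = 432

Answer: 432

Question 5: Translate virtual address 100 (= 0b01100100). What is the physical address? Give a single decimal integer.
Answer: 292

Derivation:
vaddr = 100 = 0b01100100
Split: l1_idx=1, l2_idx=2, offset=4
L1[1] = 0
L2[0][2] = 18
paddr = 18 * 16 + 4 = 292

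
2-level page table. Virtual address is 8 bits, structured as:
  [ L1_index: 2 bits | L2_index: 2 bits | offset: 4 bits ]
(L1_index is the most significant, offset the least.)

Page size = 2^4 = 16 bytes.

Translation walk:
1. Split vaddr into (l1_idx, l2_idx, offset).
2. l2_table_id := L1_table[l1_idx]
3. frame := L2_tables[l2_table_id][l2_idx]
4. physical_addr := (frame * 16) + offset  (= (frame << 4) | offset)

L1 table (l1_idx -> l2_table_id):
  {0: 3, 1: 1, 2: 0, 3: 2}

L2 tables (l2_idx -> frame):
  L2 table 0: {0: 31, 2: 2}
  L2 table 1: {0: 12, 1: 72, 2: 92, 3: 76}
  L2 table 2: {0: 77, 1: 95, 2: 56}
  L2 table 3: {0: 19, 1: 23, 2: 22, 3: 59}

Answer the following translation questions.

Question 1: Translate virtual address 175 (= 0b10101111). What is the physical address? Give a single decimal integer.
Answer: 47

Derivation:
vaddr = 175 = 0b10101111
Split: l1_idx=2, l2_idx=2, offset=15
L1[2] = 0
L2[0][2] = 2
paddr = 2 * 16 + 15 = 47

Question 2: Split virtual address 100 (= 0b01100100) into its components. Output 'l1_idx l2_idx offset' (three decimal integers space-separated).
Answer: 1 2 4

Derivation:
vaddr = 100 = 0b01100100
  top 2 bits -> l1_idx = 1
  next 2 bits -> l2_idx = 2
  bottom 4 bits -> offset = 4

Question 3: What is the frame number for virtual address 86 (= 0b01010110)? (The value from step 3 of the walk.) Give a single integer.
Answer: 72

Derivation:
vaddr = 86: l1_idx=1, l2_idx=1
L1[1] = 1; L2[1][1] = 72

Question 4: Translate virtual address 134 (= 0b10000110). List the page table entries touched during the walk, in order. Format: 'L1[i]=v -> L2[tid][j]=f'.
vaddr = 134 = 0b10000110
Split: l1_idx=2, l2_idx=0, offset=6

Answer: L1[2]=0 -> L2[0][0]=31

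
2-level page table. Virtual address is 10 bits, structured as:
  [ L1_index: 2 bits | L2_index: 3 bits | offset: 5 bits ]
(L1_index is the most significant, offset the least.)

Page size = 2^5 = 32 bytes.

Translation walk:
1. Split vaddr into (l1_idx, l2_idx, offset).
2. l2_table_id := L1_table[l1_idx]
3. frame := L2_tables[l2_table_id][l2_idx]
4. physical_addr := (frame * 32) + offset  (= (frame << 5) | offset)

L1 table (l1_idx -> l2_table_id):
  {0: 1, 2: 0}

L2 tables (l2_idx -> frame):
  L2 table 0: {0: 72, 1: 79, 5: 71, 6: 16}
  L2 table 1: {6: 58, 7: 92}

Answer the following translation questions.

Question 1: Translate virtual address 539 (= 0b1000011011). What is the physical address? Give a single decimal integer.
Answer: 2331

Derivation:
vaddr = 539 = 0b1000011011
Split: l1_idx=2, l2_idx=0, offset=27
L1[2] = 0
L2[0][0] = 72
paddr = 72 * 32 + 27 = 2331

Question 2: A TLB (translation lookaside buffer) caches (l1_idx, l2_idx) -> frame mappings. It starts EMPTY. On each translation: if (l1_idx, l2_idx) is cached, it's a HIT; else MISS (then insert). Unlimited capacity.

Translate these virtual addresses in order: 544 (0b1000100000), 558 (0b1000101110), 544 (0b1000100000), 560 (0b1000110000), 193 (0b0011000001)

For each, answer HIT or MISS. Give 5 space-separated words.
Answer: MISS HIT HIT HIT MISS

Derivation:
vaddr=544: (2,1) not in TLB -> MISS, insert
vaddr=558: (2,1) in TLB -> HIT
vaddr=544: (2,1) in TLB -> HIT
vaddr=560: (2,1) in TLB -> HIT
vaddr=193: (0,6) not in TLB -> MISS, insert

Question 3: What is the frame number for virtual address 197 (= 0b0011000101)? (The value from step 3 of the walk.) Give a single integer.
vaddr = 197: l1_idx=0, l2_idx=6
L1[0] = 1; L2[1][6] = 58

Answer: 58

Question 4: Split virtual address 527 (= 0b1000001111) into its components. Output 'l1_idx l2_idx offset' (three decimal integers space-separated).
vaddr = 527 = 0b1000001111
  top 2 bits -> l1_idx = 2
  next 3 bits -> l2_idx = 0
  bottom 5 bits -> offset = 15

Answer: 2 0 15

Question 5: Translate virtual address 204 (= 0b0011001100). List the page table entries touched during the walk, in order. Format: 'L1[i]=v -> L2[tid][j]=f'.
vaddr = 204 = 0b0011001100
Split: l1_idx=0, l2_idx=6, offset=12

Answer: L1[0]=1 -> L2[1][6]=58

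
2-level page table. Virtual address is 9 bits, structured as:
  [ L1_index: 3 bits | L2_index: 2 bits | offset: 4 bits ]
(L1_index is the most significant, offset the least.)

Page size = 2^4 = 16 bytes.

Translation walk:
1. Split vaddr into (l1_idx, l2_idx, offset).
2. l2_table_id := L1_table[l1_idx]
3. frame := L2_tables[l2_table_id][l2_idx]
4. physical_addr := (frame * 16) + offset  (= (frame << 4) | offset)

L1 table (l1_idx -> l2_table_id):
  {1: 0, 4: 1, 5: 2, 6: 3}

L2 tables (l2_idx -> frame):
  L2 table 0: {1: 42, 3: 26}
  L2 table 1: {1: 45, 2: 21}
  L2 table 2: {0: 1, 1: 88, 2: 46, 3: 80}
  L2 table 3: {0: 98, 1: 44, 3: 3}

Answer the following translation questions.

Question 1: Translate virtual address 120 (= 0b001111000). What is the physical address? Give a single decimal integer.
vaddr = 120 = 0b001111000
Split: l1_idx=1, l2_idx=3, offset=8
L1[1] = 0
L2[0][3] = 26
paddr = 26 * 16 + 8 = 424

Answer: 424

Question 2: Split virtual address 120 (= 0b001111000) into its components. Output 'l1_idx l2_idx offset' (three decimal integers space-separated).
Answer: 1 3 8

Derivation:
vaddr = 120 = 0b001111000
  top 3 bits -> l1_idx = 1
  next 2 bits -> l2_idx = 3
  bottom 4 bits -> offset = 8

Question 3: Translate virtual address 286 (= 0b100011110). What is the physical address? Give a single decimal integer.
Answer: 734

Derivation:
vaddr = 286 = 0b100011110
Split: l1_idx=4, l2_idx=1, offset=14
L1[4] = 1
L2[1][1] = 45
paddr = 45 * 16 + 14 = 734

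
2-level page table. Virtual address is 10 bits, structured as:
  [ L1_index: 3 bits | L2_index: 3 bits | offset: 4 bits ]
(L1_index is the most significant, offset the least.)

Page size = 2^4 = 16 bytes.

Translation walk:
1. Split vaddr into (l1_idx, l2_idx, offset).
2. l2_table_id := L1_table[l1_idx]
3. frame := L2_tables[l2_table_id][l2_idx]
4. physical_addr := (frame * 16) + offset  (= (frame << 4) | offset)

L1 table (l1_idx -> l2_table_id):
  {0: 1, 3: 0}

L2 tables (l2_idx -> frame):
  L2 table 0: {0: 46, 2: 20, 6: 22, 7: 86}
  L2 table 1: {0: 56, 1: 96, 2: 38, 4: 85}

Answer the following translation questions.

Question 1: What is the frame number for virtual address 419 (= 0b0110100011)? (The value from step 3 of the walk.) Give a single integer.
Answer: 20

Derivation:
vaddr = 419: l1_idx=3, l2_idx=2
L1[3] = 0; L2[0][2] = 20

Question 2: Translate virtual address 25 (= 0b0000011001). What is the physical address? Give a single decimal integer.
vaddr = 25 = 0b0000011001
Split: l1_idx=0, l2_idx=1, offset=9
L1[0] = 1
L2[1][1] = 96
paddr = 96 * 16 + 9 = 1545

Answer: 1545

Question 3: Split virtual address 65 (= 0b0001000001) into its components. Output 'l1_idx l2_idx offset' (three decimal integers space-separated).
vaddr = 65 = 0b0001000001
  top 3 bits -> l1_idx = 0
  next 3 bits -> l2_idx = 4
  bottom 4 bits -> offset = 1

Answer: 0 4 1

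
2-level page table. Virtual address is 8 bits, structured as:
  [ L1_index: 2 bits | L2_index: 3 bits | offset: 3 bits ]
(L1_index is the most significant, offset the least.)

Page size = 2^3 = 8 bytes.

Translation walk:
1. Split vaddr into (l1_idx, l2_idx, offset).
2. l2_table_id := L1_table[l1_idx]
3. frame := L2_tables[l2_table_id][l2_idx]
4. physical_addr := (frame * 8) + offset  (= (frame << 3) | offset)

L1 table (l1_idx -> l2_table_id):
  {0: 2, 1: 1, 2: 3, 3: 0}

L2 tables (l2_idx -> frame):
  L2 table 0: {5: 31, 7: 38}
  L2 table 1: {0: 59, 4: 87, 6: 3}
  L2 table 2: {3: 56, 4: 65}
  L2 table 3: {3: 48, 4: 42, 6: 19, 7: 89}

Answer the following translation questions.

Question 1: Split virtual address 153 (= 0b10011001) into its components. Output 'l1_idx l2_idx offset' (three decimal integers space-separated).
Answer: 2 3 1

Derivation:
vaddr = 153 = 0b10011001
  top 2 bits -> l1_idx = 2
  next 3 bits -> l2_idx = 3
  bottom 3 bits -> offset = 1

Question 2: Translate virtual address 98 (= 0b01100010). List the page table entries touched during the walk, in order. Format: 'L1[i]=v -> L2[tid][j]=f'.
Answer: L1[1]=1 -> L2[1][4]=87

Derivation:
vaddr = 98 = 0b01100010
Split: l1_idx=1, l2_idx=4, offset=2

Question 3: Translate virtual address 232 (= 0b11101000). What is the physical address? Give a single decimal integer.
Answer: 248

Derivation:
vaddr = 232 = 0b11101000
Split: l1_idx=3, l2_idx=5, offset=0
L1[3] = 0
L2[0][5] = 31
paddr = 31 * 8 + 0 = 248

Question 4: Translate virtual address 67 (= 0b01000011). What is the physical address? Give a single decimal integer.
vaddr = 67 = 0b01000011
Split: l1_idx=1, l2_idx=0, offset=3
L1[1] = 1
L2[1][0] = 59
paddr = 59 * 8 + 3 = 475

Answer: 475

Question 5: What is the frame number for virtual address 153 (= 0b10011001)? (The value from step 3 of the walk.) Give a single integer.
vaddr = 153: l1_idx=2, l2_idx=3
L1[2] = 3; L2[3][3] = 48

Answer: 48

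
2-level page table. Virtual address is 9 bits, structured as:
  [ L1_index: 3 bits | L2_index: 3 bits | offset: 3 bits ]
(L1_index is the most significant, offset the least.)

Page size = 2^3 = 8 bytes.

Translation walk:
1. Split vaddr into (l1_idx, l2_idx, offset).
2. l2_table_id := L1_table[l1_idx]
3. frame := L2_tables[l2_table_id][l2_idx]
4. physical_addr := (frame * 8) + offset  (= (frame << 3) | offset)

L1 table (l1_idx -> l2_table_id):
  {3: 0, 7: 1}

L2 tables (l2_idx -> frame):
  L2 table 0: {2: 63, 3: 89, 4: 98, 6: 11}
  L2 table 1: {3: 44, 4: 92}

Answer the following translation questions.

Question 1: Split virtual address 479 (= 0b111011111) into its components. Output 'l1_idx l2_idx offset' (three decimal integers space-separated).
vaddr = 479 = 0b111011111
  top 3 bits -> l1_idx = 7
  next 3 bits -> l2_idx = 3
  bottom 3 bits -> offset = 7

Answer: 7 3 7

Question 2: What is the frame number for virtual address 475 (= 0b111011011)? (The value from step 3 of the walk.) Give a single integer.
Answer: 44

Derivation:
vaddr = 475: l1_idx=7, l2_idx=3
L1[7] = 1; L2[1][3] = 44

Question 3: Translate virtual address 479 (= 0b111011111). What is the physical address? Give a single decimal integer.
Answer: 359

Derivation:
vaddr = 479 = 0b111011111
Split: l1_idx=7, l2_idx=3, offset=7
L1[7] = 1
L2[1][3] = 44
paddr = 44 * 8 + 7 = 359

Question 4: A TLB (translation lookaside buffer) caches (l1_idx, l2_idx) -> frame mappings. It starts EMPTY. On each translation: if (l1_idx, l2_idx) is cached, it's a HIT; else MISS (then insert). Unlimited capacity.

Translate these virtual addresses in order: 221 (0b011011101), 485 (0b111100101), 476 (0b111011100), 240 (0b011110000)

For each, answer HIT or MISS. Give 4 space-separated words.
vaddr=221: (3,3) not in TLB -> MISS, insert
vaddr=485: (7,4) not in TLB -> MISS, insert
vaddr=476: (7,3) not in TLB -> MISS, insert
vaddr=240: (3,6) not in TLB -> MISS, insert

Answer: MISS MISS MISS MISS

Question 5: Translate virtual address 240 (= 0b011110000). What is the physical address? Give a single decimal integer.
vaddr = 240 = 0b011110000
Split: l1_idx=3, l2_idx=6, offset=0
L1[3] = 0
L2[0][6] = 11
paddr = 11 * 8 + 0 = 88

Answer: 88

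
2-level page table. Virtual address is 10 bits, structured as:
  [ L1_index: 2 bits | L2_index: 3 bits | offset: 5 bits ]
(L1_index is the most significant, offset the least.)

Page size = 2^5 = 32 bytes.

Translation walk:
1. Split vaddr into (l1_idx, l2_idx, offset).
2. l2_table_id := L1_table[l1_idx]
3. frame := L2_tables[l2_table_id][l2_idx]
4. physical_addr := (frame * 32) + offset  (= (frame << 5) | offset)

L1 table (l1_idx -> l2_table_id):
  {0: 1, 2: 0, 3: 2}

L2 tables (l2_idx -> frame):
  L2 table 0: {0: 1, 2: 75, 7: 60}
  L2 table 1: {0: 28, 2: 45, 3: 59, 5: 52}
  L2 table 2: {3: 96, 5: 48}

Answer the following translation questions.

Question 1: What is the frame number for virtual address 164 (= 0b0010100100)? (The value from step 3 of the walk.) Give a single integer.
Answer: 52

Derivation:
vaddr = 164: l1_idx=0, l2_idx=5
L1[0] = 1; L2[1][5] = 52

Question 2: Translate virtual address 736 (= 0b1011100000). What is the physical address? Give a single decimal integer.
vaddr = 736 = 0b1011100000
Split: l1_idx=2, l2_idx=7, offset=0
L1[2] = 0
L2[0][7] = 60
paddr = 60 * 32 + 0 = 1920

Answer: 1920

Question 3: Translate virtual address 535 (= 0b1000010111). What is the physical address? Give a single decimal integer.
Answer: 55

Derivation:
vaddr = 535 = 0b1000010111
Split: l1_idx=2, l2_idx=0, offset=23
L1[2] = 0
L2[0][0] = 1
paddr = 1 * 32 + 23 = 55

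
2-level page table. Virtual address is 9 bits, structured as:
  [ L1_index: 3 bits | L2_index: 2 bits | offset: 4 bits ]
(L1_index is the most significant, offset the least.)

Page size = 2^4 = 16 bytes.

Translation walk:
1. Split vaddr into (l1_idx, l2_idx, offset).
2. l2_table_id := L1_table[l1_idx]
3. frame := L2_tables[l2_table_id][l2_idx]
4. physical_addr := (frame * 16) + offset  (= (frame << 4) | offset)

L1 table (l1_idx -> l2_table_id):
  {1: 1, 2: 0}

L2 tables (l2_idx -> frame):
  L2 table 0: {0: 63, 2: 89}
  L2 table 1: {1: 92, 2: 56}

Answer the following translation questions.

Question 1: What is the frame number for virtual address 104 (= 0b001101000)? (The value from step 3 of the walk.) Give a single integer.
vaddr = 104: l1_idx=1, l2_idx=2
L1[1] = 1; L2[1][2] = 56

Answer: 56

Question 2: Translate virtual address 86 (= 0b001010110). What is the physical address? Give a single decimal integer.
vaddr = 86 = 0b001010110
Split: l1_idx=1, l2_idx=1, offset=6
L1[1] = 1
L2[1][1] = 92
paddr = 92 * 16 + 6 = 1478

Answer: 1478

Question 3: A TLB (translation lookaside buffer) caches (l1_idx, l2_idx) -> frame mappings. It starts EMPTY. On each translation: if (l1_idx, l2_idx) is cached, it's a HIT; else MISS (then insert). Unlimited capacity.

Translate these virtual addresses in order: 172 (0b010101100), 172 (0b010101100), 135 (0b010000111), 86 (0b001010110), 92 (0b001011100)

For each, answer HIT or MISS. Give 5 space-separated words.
vaddr=172: (2,2) not in TLB -> MISS, insert
vaddr=172: (2,2) in TLB -> HIT
vaddr=135: (2,0) not in TLB -> MISS, insert
vaddr=86: (1,1) not in TLB -> MISS, insert
vaddr=92: (1,1) in TLB -> HIT

Answer: MISS HIT MISS MISS HIT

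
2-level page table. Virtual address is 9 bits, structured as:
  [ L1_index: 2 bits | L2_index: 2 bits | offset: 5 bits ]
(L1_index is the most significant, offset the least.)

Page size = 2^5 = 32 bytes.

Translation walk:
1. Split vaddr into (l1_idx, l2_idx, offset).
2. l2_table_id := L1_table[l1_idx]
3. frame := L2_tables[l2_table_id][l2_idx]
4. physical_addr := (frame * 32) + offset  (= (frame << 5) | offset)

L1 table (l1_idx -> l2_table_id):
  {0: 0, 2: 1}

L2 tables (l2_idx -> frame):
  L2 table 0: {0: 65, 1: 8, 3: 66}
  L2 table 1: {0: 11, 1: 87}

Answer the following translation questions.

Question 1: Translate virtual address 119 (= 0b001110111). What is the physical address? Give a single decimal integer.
Answer: 2135

Derivation:
vaddr = 119 = 0b001110111
Split: l1_idx=0, l2_idx=3, offset=23
L1[0] = 0
L2[0][3] = 66
paddr = 66 * 32 + 23 = 2135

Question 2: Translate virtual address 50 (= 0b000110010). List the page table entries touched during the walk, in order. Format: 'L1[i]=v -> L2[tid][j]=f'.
Answer: L1[0]=0 -> L2[0][1]=8

Derivation:
vaddr = 50 = 0b000110010
Split: l1_idx=0, l2_idx=1, offset=18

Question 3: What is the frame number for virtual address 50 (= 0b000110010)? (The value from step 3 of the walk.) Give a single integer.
vaddr = 50: l1_idx=0, l2_idx=1
L1[0] = 0; L2[0][1] = 8

Answer: 8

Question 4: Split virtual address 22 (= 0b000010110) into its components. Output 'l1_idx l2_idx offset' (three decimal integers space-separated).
vaddr = 22 = 0b000010110
  top 2 bits -> l1_idx = 0
  next 2 bits -> l2_idx = 0
  bottom 5 bits -> offset = 22

Answer: 0 0 22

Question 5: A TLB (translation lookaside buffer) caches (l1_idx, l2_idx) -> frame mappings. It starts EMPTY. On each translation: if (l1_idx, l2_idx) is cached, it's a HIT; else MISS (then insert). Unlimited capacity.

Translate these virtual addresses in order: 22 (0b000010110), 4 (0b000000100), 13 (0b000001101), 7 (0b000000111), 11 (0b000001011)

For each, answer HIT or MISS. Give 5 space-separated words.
vaddr=22: (0,0) not in TLB -> MISS, insert
vaddr=4: (0,0) in TLB -> HIT
vaddr=13: (0,0) in TLB -> HIT
vaddr=7: (0,0) in TLB -> HIT
vaddr=11: (0,0) in TLB -> HIT

Answer: MISS HIT HIT HIT HIT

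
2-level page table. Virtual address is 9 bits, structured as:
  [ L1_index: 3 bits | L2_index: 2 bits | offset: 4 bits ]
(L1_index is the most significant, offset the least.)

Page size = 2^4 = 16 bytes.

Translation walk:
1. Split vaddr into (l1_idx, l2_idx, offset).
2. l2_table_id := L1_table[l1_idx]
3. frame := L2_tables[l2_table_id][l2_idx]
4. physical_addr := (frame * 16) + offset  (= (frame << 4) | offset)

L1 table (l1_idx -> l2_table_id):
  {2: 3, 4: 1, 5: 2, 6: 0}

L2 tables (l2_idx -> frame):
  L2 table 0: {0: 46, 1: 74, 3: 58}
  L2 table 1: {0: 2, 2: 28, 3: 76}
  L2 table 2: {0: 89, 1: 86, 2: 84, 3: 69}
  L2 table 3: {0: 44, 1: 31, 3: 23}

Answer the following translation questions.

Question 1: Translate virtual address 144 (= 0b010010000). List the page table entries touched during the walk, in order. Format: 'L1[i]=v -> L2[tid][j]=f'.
vaddr = 144 = 0b010010000
Split: l1_idx=2, l2_idx=1, offset=0

Answer: L1[2]=3 -> L2[3][1]=31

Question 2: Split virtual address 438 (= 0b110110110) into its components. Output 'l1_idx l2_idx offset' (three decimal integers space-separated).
Answer: 6 3 6

Derivation:
vaddr = 438 = 0b110110110
  top 3 bits -> l1_idx = 6
  next 2 bits -> l2_idx = 3
  bottom 4 bits -> offset = 6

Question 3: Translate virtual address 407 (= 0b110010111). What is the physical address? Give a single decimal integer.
Answer: 1191

Derivation:
vaddr = 407 = 0b110010111
Split: l1_idx=6, l2_idx=1, offset=7
L1[6] = 0
L2[0][1] = 74
paddr = 74 * 16 + 7 = 1191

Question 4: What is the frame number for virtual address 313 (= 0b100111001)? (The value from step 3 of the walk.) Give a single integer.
Answer: 76

Derivation:
vaddr = 313: l1_idx=4, l2_idx=3
L1[4] = 1; L2[1][3] = 76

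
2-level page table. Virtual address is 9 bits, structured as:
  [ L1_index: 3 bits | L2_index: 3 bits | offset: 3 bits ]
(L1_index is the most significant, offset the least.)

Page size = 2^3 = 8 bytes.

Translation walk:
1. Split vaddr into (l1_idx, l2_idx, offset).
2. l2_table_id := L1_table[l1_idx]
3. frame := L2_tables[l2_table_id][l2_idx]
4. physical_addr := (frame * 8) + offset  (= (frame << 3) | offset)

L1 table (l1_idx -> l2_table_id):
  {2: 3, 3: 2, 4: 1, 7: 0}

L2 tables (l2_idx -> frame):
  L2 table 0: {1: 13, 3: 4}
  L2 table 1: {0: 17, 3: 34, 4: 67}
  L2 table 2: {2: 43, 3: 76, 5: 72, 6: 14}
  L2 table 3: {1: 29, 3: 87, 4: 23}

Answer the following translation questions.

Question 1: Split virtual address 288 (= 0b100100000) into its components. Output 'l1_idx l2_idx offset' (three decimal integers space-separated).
vaddr = 288 = 0b100100000
  top 3 bits -> l1_idx = 4
  next 3 bits -> l2_idx = 4
  bottom 3 bits -> offset = 0

Answer: 4 4 0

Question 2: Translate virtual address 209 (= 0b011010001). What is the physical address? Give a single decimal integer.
vaddr = 209 = 0b011010001
Split: l1_idx=3, l2_idx=2, offset=1
L1[3] = 2
L2[2][2] = 43
paddr = 43 * 8 + 1 = 345

Answer: 345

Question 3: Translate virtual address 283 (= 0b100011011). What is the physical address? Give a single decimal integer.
Answer: 275

Derivation:
vaddr = 283 = 0b100011011
Split: l1_idx=4, l2_idx=3, offset=3
L1[4] = 1
L2[1][3] = 34
paddr = 34 * 8 + 3 = 275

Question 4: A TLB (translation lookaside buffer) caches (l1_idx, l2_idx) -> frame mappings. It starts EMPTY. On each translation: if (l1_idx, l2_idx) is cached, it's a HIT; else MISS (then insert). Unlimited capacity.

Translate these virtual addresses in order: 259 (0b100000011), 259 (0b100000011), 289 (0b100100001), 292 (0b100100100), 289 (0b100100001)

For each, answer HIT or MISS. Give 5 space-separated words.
vaddr=259: (4,0) not in TLB -> MISS, insert
vaddr=259: (4,0) in TLB -> HIT
vaddr=289: (4,4) not in TLB -> MISS, insert
vaddr=292: (4,4) in TLB -> HIT
vaddr=289: (4,4) in TLB -> HIT

Answer: MISS HIT MISS HIT HIT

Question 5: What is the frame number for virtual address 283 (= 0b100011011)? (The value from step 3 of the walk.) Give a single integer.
vaddr = 283: l1_idx=4, l2_idx=3
L1[4] = 1; L2[1][3] = 34

Answer: 34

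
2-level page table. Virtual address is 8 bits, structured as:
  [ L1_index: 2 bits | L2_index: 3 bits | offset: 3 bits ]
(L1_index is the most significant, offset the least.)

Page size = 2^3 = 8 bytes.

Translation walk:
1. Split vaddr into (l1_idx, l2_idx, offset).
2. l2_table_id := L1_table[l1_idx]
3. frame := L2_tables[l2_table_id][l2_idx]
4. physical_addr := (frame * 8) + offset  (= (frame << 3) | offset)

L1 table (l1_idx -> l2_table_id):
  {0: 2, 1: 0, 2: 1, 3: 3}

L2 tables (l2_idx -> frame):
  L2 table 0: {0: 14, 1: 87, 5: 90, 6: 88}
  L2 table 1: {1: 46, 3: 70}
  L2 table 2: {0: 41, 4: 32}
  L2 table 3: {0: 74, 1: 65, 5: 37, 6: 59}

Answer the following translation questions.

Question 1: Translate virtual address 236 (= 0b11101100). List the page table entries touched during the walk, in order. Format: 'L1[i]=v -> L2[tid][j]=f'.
vaddr = 236 = 0b11101100
Split: l1_idx=3, l2_idx=5, offset=4

Answer: L1[3]=3 -> L2[3][5]=37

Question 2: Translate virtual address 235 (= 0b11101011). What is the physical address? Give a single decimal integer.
vaddr = 235 = 0b11101011
Split: l1_idx=3, l2_idx=5, offset=3
L1[3] = 3
L2[3][5] = 37
paddr = 37 * 8 + 3 = 299

Answer: 299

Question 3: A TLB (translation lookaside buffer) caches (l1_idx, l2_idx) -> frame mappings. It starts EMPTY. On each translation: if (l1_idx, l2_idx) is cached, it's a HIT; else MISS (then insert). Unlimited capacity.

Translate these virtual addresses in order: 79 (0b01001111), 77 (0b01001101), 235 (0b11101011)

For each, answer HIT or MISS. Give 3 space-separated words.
vaddr=79: (1,1) not in TLB -> MISS, insert
vaddr=77: (1,1) in TLB -> HIT
vaddr=235: (3,5) not in TLB -> MISS, insert

Answer: MISS HIT MISS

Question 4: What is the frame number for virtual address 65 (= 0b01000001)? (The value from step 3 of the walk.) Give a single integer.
vaddr = 65: l1_idx=1, l2_idx=0
L1[1] = 0; L2[0][0] = 14

Answer: 14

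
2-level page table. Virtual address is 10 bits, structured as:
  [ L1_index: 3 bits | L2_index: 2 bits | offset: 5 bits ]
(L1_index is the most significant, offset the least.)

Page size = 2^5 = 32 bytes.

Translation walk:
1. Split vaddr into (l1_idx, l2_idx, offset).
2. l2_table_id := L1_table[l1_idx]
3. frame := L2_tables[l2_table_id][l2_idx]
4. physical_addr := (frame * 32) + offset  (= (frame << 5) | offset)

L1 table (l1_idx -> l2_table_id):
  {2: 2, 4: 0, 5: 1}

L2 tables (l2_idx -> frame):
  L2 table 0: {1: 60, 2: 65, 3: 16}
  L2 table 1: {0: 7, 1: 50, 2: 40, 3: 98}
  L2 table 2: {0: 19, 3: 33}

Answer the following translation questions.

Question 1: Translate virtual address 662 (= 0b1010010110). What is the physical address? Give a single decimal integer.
Answer: 246

Derivation:
vaddr = 662 = 0b1010010110
Split: l1_idx=5, l2_idx=0, offset=22
L1[5] = 1
L2[1][0] = 7
paddr = 7 * 32 + 22 = 246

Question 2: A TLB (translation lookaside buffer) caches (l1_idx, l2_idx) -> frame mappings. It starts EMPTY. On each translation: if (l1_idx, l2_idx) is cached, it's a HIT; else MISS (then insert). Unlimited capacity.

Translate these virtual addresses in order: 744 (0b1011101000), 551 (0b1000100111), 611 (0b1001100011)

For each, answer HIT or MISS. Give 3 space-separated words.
vaddr=744: (5,3) not in TLB -> MISS, insert
vaddr=551: (4,1) not in TLB -> MISS, insert
vaddr=611: (4,3) not in TLB -> MISS, insert

Answer: MISS MISS MISS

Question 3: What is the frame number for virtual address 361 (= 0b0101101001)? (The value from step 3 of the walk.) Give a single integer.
Answer: 33

Derivation:
vaddr = 361: l1_idx=2, l2_idx=3
L1[2] = 2; L2[2][3] = 33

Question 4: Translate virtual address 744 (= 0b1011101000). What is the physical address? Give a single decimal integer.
vaddr = 744 = 0b1011101000
Split: l1_idx=5, l2_idx=3, offset=8
L1[5] = 1
L2[1][3] = 98
paddr = 98 * 32 + 8 = 3144

Answer: 3144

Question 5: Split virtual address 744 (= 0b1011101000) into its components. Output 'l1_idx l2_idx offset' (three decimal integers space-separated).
Answer: 5 3 8

Derivation:
vaddr = 744 = 0b1011101000
  top 3 bits -> l1_idx = 5
  next 2 bits -> l2_idx = 3
  bottom 5 bits -> offset = 8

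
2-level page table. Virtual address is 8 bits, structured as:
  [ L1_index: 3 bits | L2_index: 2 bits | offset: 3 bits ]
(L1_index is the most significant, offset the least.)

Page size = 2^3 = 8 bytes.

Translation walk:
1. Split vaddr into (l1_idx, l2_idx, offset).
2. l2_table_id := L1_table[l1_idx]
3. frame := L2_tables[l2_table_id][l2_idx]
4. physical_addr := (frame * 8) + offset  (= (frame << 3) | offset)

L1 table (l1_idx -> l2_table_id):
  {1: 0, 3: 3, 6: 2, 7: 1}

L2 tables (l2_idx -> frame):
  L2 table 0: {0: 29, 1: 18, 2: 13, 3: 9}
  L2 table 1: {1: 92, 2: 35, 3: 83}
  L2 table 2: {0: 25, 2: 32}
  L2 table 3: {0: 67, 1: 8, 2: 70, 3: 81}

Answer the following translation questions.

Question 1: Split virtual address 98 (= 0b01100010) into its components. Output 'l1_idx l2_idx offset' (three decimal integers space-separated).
Answer: 3 0 2

Derivation:
vaddr = 98 = 0b01100010
  top 3 bits -> l1_idx = 3
  next 2 bits -> l2_idx = 0
  bottom 3 bits -> offset = 2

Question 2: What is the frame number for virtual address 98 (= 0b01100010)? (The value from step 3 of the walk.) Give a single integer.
Answer: 67

Derivation:
vaddr = 98: l1_idx=3, l2_idx=0
L1[3] = 3; L2[3][0] = 67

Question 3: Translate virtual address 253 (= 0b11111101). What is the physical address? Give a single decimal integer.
Answer: 669

Derivation:
vaddr = 253 = 0b11111101
Split: l1_idx=7, l2_idx=3, offset=5
L1[7] = 1
L2[1][3] = 83
paddr = 83 * 8 + 5 = 669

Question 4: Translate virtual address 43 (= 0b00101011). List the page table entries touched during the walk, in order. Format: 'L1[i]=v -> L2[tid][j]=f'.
vaddr = 43 = 0b00101011
Split: l1_idx=1, l2_idx=1, offset=3

Answer: L1[1]=0 -> L2[0][1]=18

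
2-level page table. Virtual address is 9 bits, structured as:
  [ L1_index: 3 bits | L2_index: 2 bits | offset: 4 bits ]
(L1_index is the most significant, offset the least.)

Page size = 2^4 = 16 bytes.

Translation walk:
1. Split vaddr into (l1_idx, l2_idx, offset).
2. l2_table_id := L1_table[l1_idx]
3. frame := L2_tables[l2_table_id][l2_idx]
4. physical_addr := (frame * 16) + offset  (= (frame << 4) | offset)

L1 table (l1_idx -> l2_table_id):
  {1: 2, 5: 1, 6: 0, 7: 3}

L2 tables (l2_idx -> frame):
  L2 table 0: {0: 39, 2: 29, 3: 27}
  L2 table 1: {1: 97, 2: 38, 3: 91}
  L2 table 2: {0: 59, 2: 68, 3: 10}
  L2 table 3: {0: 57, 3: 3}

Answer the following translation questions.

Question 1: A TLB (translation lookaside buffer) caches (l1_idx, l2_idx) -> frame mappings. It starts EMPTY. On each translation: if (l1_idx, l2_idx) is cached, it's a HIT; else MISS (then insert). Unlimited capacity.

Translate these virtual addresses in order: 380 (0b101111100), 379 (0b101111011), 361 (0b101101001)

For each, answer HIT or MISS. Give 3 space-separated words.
Answer: MISS HIT MISS

Derivation:
vaddr=380: (5,3) not in TLB -> MISS, insert
vaddr=379: (5,3) in TLB -> HIT
vaddr=361: (5,2) not in TLB -> MISS, insert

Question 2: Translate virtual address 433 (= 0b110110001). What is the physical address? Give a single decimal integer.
Answer: 433

Derivation:
vaddr = 433 = 0b110110001
Split: l1_idx=6, l2_idx=3, offset=1
L1[6] = 0
L2[0][3] = 27
paddr = 27 * 16 + 1 = 433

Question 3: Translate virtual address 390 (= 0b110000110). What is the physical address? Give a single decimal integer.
vaddr = 390 = 0b110000110
Split: l1_idx=6, l2_idx=0, offset=6
L1[6] = 0
L2[0][0] = 39
paddr = 39 * 16 + 6 = 630

Answer: 630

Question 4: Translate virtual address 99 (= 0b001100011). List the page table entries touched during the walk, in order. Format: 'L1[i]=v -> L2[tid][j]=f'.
Answer: L1[1]=2 -> L2[2][2]=68

Derivation:
vaddr = 99 = 0b001100011
Split: l1_idx=1, l2_idx=2, offset=3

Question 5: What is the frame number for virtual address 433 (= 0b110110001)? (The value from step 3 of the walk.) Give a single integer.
Answer: 27

Derivation:
vaddr = 433: l1_idx=6, l2_idx=3
L1[6] = 0; L2[0][3] = 27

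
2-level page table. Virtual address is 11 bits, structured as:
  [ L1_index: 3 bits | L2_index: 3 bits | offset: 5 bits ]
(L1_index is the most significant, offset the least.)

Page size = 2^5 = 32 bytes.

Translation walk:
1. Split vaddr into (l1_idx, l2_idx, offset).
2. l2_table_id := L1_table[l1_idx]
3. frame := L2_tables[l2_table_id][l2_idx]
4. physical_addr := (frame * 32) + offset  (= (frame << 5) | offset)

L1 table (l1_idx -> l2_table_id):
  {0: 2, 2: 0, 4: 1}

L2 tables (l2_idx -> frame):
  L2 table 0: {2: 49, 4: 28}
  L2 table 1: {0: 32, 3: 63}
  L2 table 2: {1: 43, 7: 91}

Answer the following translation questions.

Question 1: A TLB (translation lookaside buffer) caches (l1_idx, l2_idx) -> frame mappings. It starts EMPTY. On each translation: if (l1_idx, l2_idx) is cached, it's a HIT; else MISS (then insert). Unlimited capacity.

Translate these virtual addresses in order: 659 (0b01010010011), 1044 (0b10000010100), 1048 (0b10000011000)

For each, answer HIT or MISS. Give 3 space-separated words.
vaddr=659: (2,4) not in TLB -> MISS, insert
vaddr=1044: (4,0) not in TLB -> MISS, insert
vaddr=1048: (4,0) in TLB -> HIT

Answer: MISS MISS HIT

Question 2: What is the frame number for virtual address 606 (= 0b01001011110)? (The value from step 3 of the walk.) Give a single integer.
Answer: 49

Derivation:
vaddr = 606: l1_idx=2, l2_idx=2
L1[2] = 0; L2[0][2] = 49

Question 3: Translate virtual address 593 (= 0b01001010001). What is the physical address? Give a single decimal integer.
Answer: 1585

Derivation:
vaddr = 593 = 0b01001010001
Split: l1_idx=2, l2_idx=2, offset=17
L1[2] = 0
L2[0][2] = 49
paddr = 49 * 32 + 17 = 1585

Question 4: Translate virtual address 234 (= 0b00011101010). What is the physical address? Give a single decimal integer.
Answer: 2922

Derivation:
vaddr = 234 = 0b00011101010
Split: l1_idx=0, l2_idx=7, offset=10
L1[0] = 2
L2[2][7] = 91
paddr = 91 * 32 + 10 = 2922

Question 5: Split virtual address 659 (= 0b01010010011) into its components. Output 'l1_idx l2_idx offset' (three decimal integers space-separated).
vaddr = 659 = 0b01010010011
  top 3 bits -> l1_idx = 2
  next 3 bits -> l2_idx = 4
  bottom 5 bits -> offset = 19

Answer: 2 4 19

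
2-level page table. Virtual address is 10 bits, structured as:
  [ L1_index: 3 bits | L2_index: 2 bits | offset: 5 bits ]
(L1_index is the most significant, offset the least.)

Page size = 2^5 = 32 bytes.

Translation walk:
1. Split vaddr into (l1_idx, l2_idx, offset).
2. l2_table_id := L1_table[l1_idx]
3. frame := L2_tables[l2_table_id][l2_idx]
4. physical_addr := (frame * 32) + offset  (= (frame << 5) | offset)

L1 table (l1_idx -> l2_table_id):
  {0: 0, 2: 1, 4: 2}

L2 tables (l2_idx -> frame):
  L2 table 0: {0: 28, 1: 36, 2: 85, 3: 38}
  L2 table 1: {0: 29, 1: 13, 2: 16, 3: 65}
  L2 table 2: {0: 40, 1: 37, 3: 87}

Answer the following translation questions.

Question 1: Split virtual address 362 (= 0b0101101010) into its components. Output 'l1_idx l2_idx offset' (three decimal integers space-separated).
vaddr = 362 = 0b0101101010
  top 3 bits -> l1_idx = 2
  next 2 bits -> l2_idx = 3
  bottom 5 bits -> offset = 10

Answer: 2 3 10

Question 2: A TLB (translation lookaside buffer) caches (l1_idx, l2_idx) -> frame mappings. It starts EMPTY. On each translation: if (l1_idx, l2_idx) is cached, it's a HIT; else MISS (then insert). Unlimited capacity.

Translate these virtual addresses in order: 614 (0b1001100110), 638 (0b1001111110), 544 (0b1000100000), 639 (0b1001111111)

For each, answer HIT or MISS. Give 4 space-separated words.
Answer: MISS HIT MISS HIT

Derivation:
vaddr=614: (4,3) not in TLB -> MISS, insert
vaddr=638: (4,3) in TLB -> HIT
vaddr=544: (4,1) not in TLB -> MISS, insert
vaddr=639: (4,3) in TLB -> HIT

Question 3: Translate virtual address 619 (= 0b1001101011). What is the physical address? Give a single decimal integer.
Answer: 2795

Derivation:
vaddr = 619 = 0b1001101011
Split: l1_idx=4, l2_idx=3, offset=11
L1[4] = 2
L2[2][3] = 87
paddr = 87 * 32 + 11 = 2795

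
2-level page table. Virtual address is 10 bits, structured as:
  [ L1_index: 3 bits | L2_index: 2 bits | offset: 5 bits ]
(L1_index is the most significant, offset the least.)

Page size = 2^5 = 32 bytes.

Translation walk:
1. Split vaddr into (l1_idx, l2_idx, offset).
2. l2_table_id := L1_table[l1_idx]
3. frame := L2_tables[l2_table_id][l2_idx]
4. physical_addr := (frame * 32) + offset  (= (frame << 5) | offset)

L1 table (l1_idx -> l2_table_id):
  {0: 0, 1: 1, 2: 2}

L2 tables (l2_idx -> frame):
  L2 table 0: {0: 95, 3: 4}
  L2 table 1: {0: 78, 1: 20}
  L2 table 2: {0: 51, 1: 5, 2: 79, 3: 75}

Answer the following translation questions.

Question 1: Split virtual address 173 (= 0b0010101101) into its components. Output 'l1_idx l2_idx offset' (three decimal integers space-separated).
vaddr = 173 = 0b0010101101
  top 3 bits -> l1_idx = 1
  next 2 bits -> l2_idx = 1
  bottom 5 bits -> offset = 13

Answer: 1 1 13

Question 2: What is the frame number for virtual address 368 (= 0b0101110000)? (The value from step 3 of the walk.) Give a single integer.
vaddr = 368: l1_idx=2, l2_idx=3
L1[2] = 2; L2[2][3] = 75

Answer: 75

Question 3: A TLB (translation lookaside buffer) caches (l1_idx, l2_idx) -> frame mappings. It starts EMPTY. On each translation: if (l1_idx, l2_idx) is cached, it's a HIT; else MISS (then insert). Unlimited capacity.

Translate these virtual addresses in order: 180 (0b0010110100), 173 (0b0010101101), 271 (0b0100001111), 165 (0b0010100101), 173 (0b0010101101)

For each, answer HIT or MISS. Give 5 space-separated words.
vaddr=180: (1,1) not in TLB -> MISS, insert
vaddr=173: (1,1) in TLB -> HIT
vaddr=271: (2,0) not in TLB -> MISS, insert
vaddr=165: (1,1) in TLB -> HIT
vaddr=173: (1,1) in TLB -> HIT

Answer: MISS HIT MISS HIT HIT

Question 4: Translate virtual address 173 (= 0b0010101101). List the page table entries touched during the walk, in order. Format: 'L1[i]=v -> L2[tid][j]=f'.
Answer: L1[1]=1 -> L2[1][1]=20

Derivation:
vaddr = 173 = 0b0010101101
Split: l1_idx=1, l2_idx=1, offset=13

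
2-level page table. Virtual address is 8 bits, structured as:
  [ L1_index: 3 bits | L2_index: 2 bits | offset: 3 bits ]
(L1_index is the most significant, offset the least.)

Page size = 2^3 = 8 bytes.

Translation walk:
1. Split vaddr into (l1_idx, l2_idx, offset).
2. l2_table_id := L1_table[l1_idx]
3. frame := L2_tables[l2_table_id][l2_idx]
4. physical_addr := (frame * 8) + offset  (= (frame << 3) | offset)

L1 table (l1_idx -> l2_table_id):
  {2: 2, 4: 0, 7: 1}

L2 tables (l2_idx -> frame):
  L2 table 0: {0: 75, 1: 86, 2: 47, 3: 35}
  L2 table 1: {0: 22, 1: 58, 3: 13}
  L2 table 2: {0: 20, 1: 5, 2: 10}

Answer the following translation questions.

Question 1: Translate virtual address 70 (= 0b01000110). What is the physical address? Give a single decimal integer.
vaddr = 70 = 0b01000110
Split: l1_idx=2, l2_idx=0, offset=6
L1[2] = 2
L2[2][0] = 20
paddr = 20 * 8 + 6 = 166

Answer: 166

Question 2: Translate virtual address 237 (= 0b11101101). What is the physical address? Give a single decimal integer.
Answer: 469

Derivation:
vaddr = 237 = 0b11101101
Split: l1_idx=7, l2_idx=1, offset=5
L1[7] = 1
L2[1][1] = 58
paddr = 58 * 8 + 5 = 469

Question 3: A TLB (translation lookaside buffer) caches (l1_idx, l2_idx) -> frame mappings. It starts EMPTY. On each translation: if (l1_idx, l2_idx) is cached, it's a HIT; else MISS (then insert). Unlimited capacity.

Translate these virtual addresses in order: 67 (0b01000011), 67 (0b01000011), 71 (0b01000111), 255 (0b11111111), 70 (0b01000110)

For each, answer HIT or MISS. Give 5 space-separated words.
Answer: MISS HIT HIT MISS HIT

Derivation:
vaddr=67: (2,0) not in TLB -> MISS, insert
vaddr=67: (2,0) in TLB -> HIT
vaddr=71: (2,0) in TLB -> HIT
vaddr=255: (7,3) not in TLB -> MISS, insert
vaddr=70: (2,0) in TLB -> HIT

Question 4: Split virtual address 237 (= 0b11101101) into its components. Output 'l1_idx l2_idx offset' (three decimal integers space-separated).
Answer: 7 1 5

Derivation:
vaddr = 237 = 0b11101101
  top 3 bits -> l1_idx = 7
  next 2 bits -> l2_idx = 1
  bottom 3 bits -> offset = 5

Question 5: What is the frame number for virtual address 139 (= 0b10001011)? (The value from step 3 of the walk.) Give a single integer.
vaddr = 139: l1_idx=4, l2_idx=1
L1[4] = 0; L2[0][1] = 86

Answer: 86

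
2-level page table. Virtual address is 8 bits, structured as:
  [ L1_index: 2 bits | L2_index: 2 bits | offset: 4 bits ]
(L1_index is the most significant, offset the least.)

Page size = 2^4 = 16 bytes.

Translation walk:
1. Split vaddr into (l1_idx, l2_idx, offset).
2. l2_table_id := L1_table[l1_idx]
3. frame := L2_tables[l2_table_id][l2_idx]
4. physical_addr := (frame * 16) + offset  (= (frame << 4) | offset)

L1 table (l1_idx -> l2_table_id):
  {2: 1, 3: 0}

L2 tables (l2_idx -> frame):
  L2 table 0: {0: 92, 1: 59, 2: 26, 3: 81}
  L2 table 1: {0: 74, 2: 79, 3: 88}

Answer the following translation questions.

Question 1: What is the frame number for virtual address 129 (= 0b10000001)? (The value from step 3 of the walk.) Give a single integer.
vaddr = 129: l1_idx=2, l2_idx=0
L1[2] = 1; L2[1][0] = 74

Answer: 74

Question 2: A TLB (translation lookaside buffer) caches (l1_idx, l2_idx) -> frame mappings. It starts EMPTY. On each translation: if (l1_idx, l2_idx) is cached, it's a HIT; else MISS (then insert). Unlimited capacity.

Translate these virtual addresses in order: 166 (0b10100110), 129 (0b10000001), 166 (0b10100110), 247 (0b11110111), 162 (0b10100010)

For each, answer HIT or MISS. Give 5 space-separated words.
vaddr=166: (2,2) not in TLB -> MISS, insert
vaddr=129: (2,0) not in TLB -> MISS, insert
vaddr=166: (2,2) in TLB -> HIT
vaddr=247: (3,3) not in TLB -> MISS, insert
vaddr=162: (2,2) in TLB -> HIT

Answer: MISS MISS HIT MISS HIT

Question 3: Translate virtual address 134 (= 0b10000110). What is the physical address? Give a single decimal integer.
vaddr = 134 = 0b10000110
Split: l1_idx=2, l2_idx=0, offset=6
L1[2] = 1
L2[1][0] = 74
paddr = 74 * 16 + 6 = 1190

Answer: 1190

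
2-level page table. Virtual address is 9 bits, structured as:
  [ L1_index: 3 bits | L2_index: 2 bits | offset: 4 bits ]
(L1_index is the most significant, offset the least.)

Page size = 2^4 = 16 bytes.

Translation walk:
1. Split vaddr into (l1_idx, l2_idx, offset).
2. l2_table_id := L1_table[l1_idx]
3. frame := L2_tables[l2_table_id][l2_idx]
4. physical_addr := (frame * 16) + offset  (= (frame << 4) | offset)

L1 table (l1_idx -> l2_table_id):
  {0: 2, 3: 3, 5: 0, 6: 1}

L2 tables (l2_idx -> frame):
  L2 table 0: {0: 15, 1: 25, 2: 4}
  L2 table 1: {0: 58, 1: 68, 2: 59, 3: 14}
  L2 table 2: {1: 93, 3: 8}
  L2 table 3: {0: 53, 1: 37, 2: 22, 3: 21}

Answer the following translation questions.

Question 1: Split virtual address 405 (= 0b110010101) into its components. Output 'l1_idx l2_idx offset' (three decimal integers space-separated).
vaddr = 405 = 0b110010101
  top 3 bits -> l1_idx = 6
  next 2 bits -> l2_idx = 1
  bottom 4 bits -> offset = 5

Answer: 6 1 5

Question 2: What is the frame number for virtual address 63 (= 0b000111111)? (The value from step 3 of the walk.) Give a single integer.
vaddr = 63: l1_idx=0, l2_idx=3
L1[0] = 2; L2[2][3] = 8

Answer: 8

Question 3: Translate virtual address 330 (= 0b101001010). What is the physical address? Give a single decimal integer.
vaddr = 330 = 0b101001010
Split: l1_idx=5, l2_idx=0, offset=10
L1[5] = 0
L2[0][0] = 15
paddr = 15 * 16 + 10 = 250

Answer: 250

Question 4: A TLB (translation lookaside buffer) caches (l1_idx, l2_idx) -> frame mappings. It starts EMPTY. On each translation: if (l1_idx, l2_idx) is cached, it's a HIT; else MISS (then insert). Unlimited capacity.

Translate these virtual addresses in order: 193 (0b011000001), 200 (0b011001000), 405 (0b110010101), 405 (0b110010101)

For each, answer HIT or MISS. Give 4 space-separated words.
vaddr=193: (3,0) not in TLB -> MISS, insert
vaddr=200: (3,0) in TLB -> HIT
vaddr=405: (6,1) not in TLB -> MISS, insert
vaddr=405: (6,1) in TLB -> HIT

Answer: MISS HIT MISS HIT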